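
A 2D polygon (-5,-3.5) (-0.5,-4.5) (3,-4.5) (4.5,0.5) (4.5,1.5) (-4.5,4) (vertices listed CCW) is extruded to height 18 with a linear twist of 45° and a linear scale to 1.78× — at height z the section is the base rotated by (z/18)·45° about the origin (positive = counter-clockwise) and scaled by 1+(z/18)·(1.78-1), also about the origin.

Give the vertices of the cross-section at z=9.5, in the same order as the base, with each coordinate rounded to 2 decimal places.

Cross-section at z=9.5: (-4.47,-7.37) (1.91,-6.10) (6.43,-4.11) (5.53,3.20) (4.96,4.50) (-8.09,2.61)

t = z/height = 9.5/18 = 0.527778
s = 1 + (scale-1)·z/height = 1 + (1.78-1)·9.5/18 = 1.411667
θ = twist·z/height = 45°·9.5/18 = 23.7500° = 0.414516 rad
cos θ = 0.915311, sin θ = 0.402747 (intermediates below are computed at full precision and shown rounded to 5 d.p.)
v1: (-5,-3.5) → rotate → (-3.16694,-5.21732) → ×s → (-4.47067,-7.36512) → (-4.47,-7.37)
v2: (-0.5,-4.5) → rotate → (1.35470,-4.32028) → ×s → (1.91239,-6.09879) → (1.91,-6.10)
v3: (3,-4.5) → rotate → (4.55829,-2.91066) → ×s → (6.43479,-4.10888) → (6.43,-4.11)
v4: (4.5,0.5) → rotate → (3.91753,2.27002) → ×s → (5.53024,3.20451) → (5.53,3.20)
v5: (4.5,1.5) → rotate → (3.51478,3.18533) → ×s → (4.96170,4.49662) → (4.96,4.50)
v6: (-4.5,4) → rotate → (-5.72989,1.84889) → ×s → (-8.08869,2.61001) → (-8.09,2.61)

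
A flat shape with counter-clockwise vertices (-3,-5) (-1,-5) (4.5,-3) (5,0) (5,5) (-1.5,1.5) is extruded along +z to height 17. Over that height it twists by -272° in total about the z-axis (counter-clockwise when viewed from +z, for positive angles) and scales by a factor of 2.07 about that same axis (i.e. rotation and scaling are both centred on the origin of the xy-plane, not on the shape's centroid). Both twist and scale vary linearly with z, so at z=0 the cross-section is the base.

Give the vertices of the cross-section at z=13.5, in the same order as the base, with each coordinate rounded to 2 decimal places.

t = z/height = 13.5/17 = 0.794118
s = 1 + (scale-1)·z/height = 1 + (2.07-1)·13.5/17 = 1.849706
θ = twist·z/height = -272°·13.5/17 = -216.0000° = -3.769911 rad
cos θ = -0.809017, sin θ = 0.587785 (intermediates below are computed at full precision and shown rounded to 5 d.p.)
v1: (-3,-5) → rotate → (5.36598,2.28173) → ×s → (9.92548,4.22053) → (9.93,4.22)
v2: (-1,-5) → rotate → (3.74794,3.45730) → ×s → (6.93259,6.39499) → (6.93,6.39)
v3: (4.5,-3) → rotate → (-1.87722,5.07208) → ×s → (-3.47231,9.38186) → (-3.47,9.38)
v4: (5,0) → rotate → (-4.04508,2.93893) → ×s → (-7.48222,5.43615) → (-7.48,5.44)
v5: (5,5) → rotate → (-6.98401,-1.10616) → ×s → (-12.91837,-2.04607) → (-12.92,-2.05)
v6: (-1.5,1.5) → rotate → (0.33185,-2.09520) → ×s → (0.61382,-3.87551) → (0.61,-3.88)

Cross-section at z=13.5: (9.93,4.22) (6.93,6.39) (-3.47,9.38) (-7.48,5.44) (-12.92,-2.05) (0.61,-3.88)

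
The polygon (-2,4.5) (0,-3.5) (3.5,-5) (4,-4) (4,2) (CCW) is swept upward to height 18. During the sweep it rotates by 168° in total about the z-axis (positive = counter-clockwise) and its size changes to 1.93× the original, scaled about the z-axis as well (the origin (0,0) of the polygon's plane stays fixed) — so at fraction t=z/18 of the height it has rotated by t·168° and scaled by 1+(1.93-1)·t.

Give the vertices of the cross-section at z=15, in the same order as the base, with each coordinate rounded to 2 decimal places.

t = z/height = 15/18 = 0.833333
s = 1 + (scale-1)·z/height = 1 + (1.93-1)·15/18 = 1.775000
θ = twist·z/height = 168°·15/18 = 140.0000° = 2.443461 rad
cos θ = -0.766044, sin θ = 0.642788 (intermediates below are computed at full precision and shown rounded to 5 d.p.)
v1: (-2,4.5) → rotate → (-1.36046,-4.73278) → ×s → (-2.41481,-8.40068) → (-2.41,-8.40)
v2: (0,-3.5) → rotate → (2.24976,2.68116) → ×s → (3.99332,4.75905) → (3.99,4.76)
v3: (3.5,-5) → rotate → (0.53278,6.07998) → ×s → (0.94569,10.79196) → (0.95,10.79)
v4: (4,-4) → rotate → (-0.49303,5.63533) → ×s → (-0.87512,10.00271) → (-0.88,10.00)
v5: (4,2) → rotate → (-4.34975,1.03906) → ×s → (-7.72081,1.84433) → (-7.72,1.84)

Cross-section at z=15: (-2.41,-8.40) (3.99,4.76) (0.95,10.79) (-0.88,10.00) (-7.72,1.84)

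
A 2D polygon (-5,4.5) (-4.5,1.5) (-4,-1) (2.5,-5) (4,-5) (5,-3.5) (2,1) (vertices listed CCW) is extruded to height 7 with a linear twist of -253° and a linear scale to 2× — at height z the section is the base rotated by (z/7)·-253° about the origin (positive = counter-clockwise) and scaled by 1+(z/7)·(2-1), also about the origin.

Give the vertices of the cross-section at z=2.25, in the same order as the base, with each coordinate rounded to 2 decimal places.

Cross-section at z=2.25: (4.88,7.43) (1.06,6.18) (-2.10,5.03) (-6.03,-4.26) (-5.73,-6.22) (-3.58,-7.23) (1.71,-2.41)

t = z/height = 2.25/7 = 0.321429
s = 1 + (scale-1)·z/height = 1 + (2-1)·2.25/7 = 1.321429
θ = twist·z/height = -253°·2.25/7 = -81.3214° = -1.419327 rad
cos θ = 0.150891, sin θ = -0.988550 (intermediates below are computed at full precision and shown rounded to 5 d.p.)
v1: (-5,4.5) → rotate → (3.69402,5.62176) → ×s → (4.88139,7.42876) → (4.88,7.43)
v2: (-4.5,1.5) → rotate → (0.80382,4.67481) → ×s → (1.06218,6.17743) → (1.06,6.18)
v3: (-4,-1) → rotate → (-1.59211,3.80331) → ×s → (-2.10387,5.02580) → (-2.10,5.03)
v4: (2.5,-5) → rotate → (-4.56552,-3.22583) → ×s → (-6.03301,-4.26271) → (-6.03,-4.26)
v5: (4,-5) → rotate → (-4.33919,-4.70866) → ×s → (-5.73393,-6.22215) → (-5.73,-6.22)
v6: (5,-3.5) → rotate → (-2.70547,-5.47087) → ×s → (-3.57509,-7.22937) → (-3.58,-7.23)
v7: (2,1) → rotate → (1.29033,-1.82621) → ×s → (1.70508,-2.41321) → (1.71,-2.41)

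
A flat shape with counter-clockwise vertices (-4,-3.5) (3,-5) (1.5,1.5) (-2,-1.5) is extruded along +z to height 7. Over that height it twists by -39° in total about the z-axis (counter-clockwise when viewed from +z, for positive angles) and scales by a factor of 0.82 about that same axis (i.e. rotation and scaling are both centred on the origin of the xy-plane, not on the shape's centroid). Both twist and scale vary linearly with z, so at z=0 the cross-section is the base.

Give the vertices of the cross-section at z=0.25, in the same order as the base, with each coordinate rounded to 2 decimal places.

Cross-section at z=0.25: (-4.06,-3.38) (2.86,-5.04) (1.53,1.45) (-2.02,-1.44)

t = z/height = 0.25/7 = 0.0357143
s = 1 + (scale-1)·z/height = 1 + (0.82-1)·0.25/7 = 0.993571
θ = twist·z/height = -39°·0.25/7 = -1.3929° = -0.024310 rad
cos θ = 0.999705, sin θ = -0.024308 (intermediates below are computed at full precision and shown rounded to 5 d.p.)
v1: (-4,-3.5) → rotate → (-4.08389,-3.40174) → ×s → (-4.05764,-3.37987) → (-4.06,-3.38)
v2: (3,-5) → rotate → (2.87758,-5.07145) → ×s → (2.85908,-5.03884) → (2.86,-5.04)
v3: (1.5,1.5) → rotate → (1.53602,1.46310) → ×s → (1.52614,1.45369) → (1.53,1.45)
v4: (-2,-1.5) → rotate → (-2.03587,-1.45094) → ×s → (-2.02278,-1.44161) → (-2.02,-1.44)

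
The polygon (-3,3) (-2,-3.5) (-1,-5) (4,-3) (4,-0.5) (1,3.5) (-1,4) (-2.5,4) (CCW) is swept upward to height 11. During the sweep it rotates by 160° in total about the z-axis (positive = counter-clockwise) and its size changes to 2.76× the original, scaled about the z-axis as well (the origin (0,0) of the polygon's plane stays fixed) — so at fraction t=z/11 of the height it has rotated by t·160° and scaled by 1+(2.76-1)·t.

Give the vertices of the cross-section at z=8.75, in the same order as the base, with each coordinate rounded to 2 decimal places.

t = z/height = 8.75/11 = 0.795455
s = 1 + (scale-1)·z/height = 1 + (2.76-1)·8.75/11 = 2.400000
θ = twist·z/height = 160°·8.75/11 = 127.2727° = 2.221328 rad
cos θ = -0.605610, sin θ = 0.795762 (intermediates below are computed at full precision and shown rounded to 5 d.p.)
v1: (-3,3) → rotate → (-0.57046,-4.20411) → ×s → (-1.36910,-10.08987) → (-1.37,-10.09)
v2: (-2,-3.5) → rotate → (3.99639,0.52811) → ×s → (9.59133,1.26746) → (9.59,1.27)
v3: (-1,-5) → rotate → (4.58442,2.23229) → ×s → (11.00261,5.35749) → (11.00,5.36)
v4: (4,-3) → rotate → (-0.03515,4.99988) → ×s → (-0.08437,11.99970) → (-0.08,12.00)
v5: (4,-0.5) → rotate → (-2.02456,3.48585) → ×s → (-4.85894,8.36605) → (-4.86,8.37)
v6: (1,3.5) → rotate → (-3.39078,-1.32387) → ×s → (-8.13786,-3.17729) → (-8.14,-3.18)
v7: (-1,4) → rotate → (-2.57744,-3.21820) → ×s → (-6.18585,-7.72368) → (-6.19,-7.72)
v8: (-2.5,4) → rotate → (-1.66902,-4.41184) → ×s → (-4.00566,-10.58842) → (-4.01,-10.59)

Cross-section at z=8.75: (-1.37,-10.09) (9.59,1.27) (11.00,5.36) (-0.08,12.00) (-4.86,8.37) (-8.14,-3.18) (-6.19,-7.72) (-4.01,-10.59)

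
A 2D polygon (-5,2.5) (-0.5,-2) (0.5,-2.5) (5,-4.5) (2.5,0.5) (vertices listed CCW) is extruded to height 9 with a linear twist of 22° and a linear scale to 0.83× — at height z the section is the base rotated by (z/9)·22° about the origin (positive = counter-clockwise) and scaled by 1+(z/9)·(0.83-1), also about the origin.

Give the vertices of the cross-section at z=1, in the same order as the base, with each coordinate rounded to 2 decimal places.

Cross-section at z=1: (-5.01,2.24) (-0.41,-1.98) (0.59,-2.43) (5.09,-4.20) (2.43,0.59)

t = z/height = 1/9 = 0.111111
s = 1 + (scale-1)·z/height = 1 + (0.83-1)·1/9 = 0.981111
θ = twist·z/height = 22°·1/9 = 2.4444° = 0.042664 rad
cos θ = 0.999090, sin θ = 0.042651 (intermediates below are computed at full precision and shown rounded to 5 d.p.)
v1: (-5,2.5) → rotate → (-5.10208,2.28447) → ×s → (-5.00570,2.24132) → (-5.01,2.24)
v2: (-0.5,-2) → rotate → (-0.41424,-2.01951) → ×s → (-0.40642,-1.98136) → (-0.41,-1.98)
v3: (0.5,-2.5) → rotate → (0.60617,-2.47640) → ×s → (0.59472,-2.42962) → (0.59,-2.43)
v4: (5,-4.5) → rotate → (5.18738,-4.28265) → ×s → (5.08939,-4.20176) → (5.09,-4.20)
v5: (2.5,0.5) → rotate → (2.47640,0.60617) → ×s → (2.42962,0.59472) → (2.43,0.59)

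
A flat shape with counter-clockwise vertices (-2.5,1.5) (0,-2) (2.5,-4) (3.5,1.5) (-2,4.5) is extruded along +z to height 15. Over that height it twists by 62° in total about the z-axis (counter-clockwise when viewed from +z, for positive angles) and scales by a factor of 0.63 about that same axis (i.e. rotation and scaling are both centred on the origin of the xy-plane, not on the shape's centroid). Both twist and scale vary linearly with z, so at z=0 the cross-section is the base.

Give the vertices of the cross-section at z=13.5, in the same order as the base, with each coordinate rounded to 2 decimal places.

Cross-section at z=13.5: (-1.76,-0.82) (1.10,-0.75) (3.14,-0.12) (0.48,2.49) (-3.23,0.58)

t = z/height = 13.5/15 = 0.9
s = 1 + (scale-1)·z/height = 1 + (0.63-1)·13.5/15 = 0.667000
θ = twist·z/height = 62°·13.5/15 = 55.8000° = 0.973894 rad
cos θ = 0.562083, sin θ = 0.827081 (intermediates below are computed at full precision and shown rounded to 5 d.p.)
v1: (-2.5,1.5) → rotate → (-2.64583,-1.22458) → ×s → (-1.76477,-0.81679) → (-1.76,-0.82)
v2: (0,-2) → rotate → (1.65416,-1.12417) → ×s → (1.10333,-0.74982) → (1.10,-0.75)
v3: (2.5,-4) → rotate → (4.71353,-0.18063) → ×s → (3.14393,-0.12048) → (3.14,-0.12)
v4: (3.5,1.5) → rotate → (0.72667,3.73791) → ×s → (0.48469,2.49318) → (0.48,2.49)
v5: (-2,4.5) → rotate → (-4.84603,0.87521) → ×s → (-3.23230,0.58377) → (-3.23,0.58)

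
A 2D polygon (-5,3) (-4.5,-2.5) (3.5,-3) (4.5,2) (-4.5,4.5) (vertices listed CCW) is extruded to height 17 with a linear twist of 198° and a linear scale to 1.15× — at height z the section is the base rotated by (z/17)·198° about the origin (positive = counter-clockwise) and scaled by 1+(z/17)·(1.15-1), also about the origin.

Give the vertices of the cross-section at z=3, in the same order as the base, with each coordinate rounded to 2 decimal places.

t = z/height = 3/17 = 0.176471
s = 1 + (scale-1)·z/height = 1 + (1.15-1)·3/17 = 1.026471
θ = twist·z/height = 198°·3/17 = 34.9412° = 0.609839 rad
cos θ = 0.819740, sin θ = 0.572735 (intermediates below are computed at full precision and shown rounded to 5 d.p.)
v1: (-5,3) → rotate → (-5.81691,-0.40445) → ×s → (-5.97088,-0.41516) → (-5.97,-0.42)
v2: (-4.5,-2.5) → rotate → (-2.25699,-4.62666) → ×s → (-2.31674,-4.74913) → (-2.32,-4.75)
v3: (3.5,-3) → rotate → (4.58730,-0.45465) → ×s → (4.70873,-0.46668) → (4.71,-0.47)
v4: (4.5,2) → rotate → (2.54336,4.21679) → ×s → (2.61069,4.32841) → (2.61,4.33)
v5: (-4.5,4.5) → rotate → (-6.26614,1.11152) → ×s → (-6.43201,1.14095) → (-6.43,1.14)

Cross-section at z=3: (-5.97,-0.42) (-2.32,-4.75) (4.71,-0.47) (2.61,4.33) (-6.43,1.14)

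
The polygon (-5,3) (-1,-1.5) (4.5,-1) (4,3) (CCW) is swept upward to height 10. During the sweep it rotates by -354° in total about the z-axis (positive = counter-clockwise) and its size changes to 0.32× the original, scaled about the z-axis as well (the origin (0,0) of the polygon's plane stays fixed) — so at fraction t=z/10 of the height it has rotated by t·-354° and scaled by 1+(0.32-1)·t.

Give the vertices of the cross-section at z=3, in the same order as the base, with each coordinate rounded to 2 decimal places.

Cross-section at z=3: (3.40,3.16) (-0.92,1.10) (-1.76,-3.22) (1.40,-3.72)

t = z/height = 3/10 = 0.3
s = 1 + (scale-1)·z/height = 1 + (0.32-1)·3/10 = 0.796000
θ = twist·z/height = -354°·3/10 = -106.2000° = -1.853540 rad
cos θ = -0.278991, sin θ = -0.960294 (intermediates below are computed at full precision and shown rounded to 5 d.p.)
v1: (-5,3) → rotate → (4.27584,3.96450) → ×s → (3.40357,3.15574) → (3.40,3.16)
v2: (-1,-1.5) → rotate → (-1.16145,1.37878) → ×s → (-0.92451,1.09751) → (-0.92,1.10)
v3: (4.5,-1) → rotate → (-2.21575,-4.04233) → ×s → (-1.76374,-3.21770) → (-1.76,-3.22)
v4: (4,3) → rotate → (1.76492,-4.67815) → ×s → (1.40487,-3.72381) → (1.40,-3.72)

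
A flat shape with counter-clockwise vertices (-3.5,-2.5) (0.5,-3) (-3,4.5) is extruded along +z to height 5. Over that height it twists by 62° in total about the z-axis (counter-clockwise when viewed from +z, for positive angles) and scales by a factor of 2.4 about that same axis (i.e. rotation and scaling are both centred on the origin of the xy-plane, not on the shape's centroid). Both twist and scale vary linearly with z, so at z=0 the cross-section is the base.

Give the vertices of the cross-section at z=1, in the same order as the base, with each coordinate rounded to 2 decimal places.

Cross-section at z=1: (-3.69,-4.09) (1.45,-3.61) (-4.99,4.80)

t = z/height = 1/5 = 0.2
s = 1 + (scale-1)·z/height = 1 + (2.4-1)·1/5 = 1.280000
θ = twist·z/height = 62°·1/5 = 12.4000° = 0.216421 rad
cos θ = 0.976672, sin θ = 0.214735 (intermediates below are computed at full precision and shown rounded to 5 d.p.)
v1: (-3.5,-2.5) → rotate → (-2.88151,-3.19325) → ×s → (-3.68834,-4.08737) → (-3.69,-4.09)
v2: (0.5,-3) → rotate → (1.13254,-2.82265) → ×s → (1.44965,-3.61299) → (1.45,-3.61)
v3: (-3,4.5) → rotate → (-3.89633,3.75082) → ×s → (-4.98730,4.80105) → (-4.99,4.80)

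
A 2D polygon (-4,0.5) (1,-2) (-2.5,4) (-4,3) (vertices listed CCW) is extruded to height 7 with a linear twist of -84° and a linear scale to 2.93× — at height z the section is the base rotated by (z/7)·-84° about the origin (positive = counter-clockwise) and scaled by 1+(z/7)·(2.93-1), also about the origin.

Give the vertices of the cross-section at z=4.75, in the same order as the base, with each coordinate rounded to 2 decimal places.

t = z/height = 4.75/7 = 0.678571
s = 1 + (scale-1)·z/height = 1 + (2.93-1)·4.75/7 = 2.309643
θ = twist·z/height = -84°·4.75/7 = -57.0000° = -0.994838 rad
cos θ = 0.544639, sin θ = -0.838671 (intermediates below are computed at full precision and shown rounded to 5 d.p.)
v1: (-4,0.5) → rotate → (-1.75922,3.62700) → ×s → (-4.06317,8.37708) → (-4.06,8.38)
v2: (1,-2) → rotate → (-1.13270,-1.92795) → ×s → (-2.61614,-4.45287) → (-2.62,-4.45)
v3: (-2.5,4) → rotate → (1.99308,4.27523) → ×s → (4.60331,9.87426) → (4.60,9.87)
v4: (-4,3) → rotate → (0.33746,4.98860) → ×s → (0.77940,11.52188) → (0.78,11.52)

Cross-section at z=4.75: (-4.06,8.38) (-2.62,-4.45) (4.60,9.87) (0.78,11.52)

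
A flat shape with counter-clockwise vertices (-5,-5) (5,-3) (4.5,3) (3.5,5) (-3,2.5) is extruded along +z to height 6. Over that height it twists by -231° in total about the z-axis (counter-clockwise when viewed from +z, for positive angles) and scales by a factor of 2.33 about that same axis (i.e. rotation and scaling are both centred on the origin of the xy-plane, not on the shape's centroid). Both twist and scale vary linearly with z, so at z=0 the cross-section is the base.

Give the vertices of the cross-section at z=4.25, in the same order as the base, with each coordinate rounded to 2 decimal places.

t = z/height = 4.25/6 = 0.708333
s = 1 + (scale-1)·z/height = 1 + (2.33-1)·4.25/6 = 1.942083
θ = twist·z/height = -231°·4.25/6 = -163.6250° = -2.855795 rad
cos θ = -0.959437, sin θ = -0.281923 (intermediates below are computed at full precision and shown rounded to 5 d.p.)
v1: (-5,-5) → rotate → (3.38757,6.20680) → ×s → (6.57895,12.05412) → (6.58,12.05)
v2: (5,-3) → rotate → (-5.64295,1.46870) → ×s → (-10.95909,2.85233) → (-10.96,2.85)
v3: (4.5,3) → rotate → (-3.47170,-4.14696) → ×s → (-6.74233,-8.05375) → (-6.74,-8.05)
v4: (3.5,5) → rotate → (-1.94842,-5.78392) → ×s → (-3.78399,-11.23285) → (-3.78,-11.23)
v5: (-3,2.5) → rotate → (3.58312,-1.55282) → ×s → (6.95871,-3.01571) → (6.96,-3.02)

Cross-section at z=4.25: (6.58,12.05) (-10.96,2.85) (-6.74,-8.05) (-3.78,-11.23) (6.96,-3.02)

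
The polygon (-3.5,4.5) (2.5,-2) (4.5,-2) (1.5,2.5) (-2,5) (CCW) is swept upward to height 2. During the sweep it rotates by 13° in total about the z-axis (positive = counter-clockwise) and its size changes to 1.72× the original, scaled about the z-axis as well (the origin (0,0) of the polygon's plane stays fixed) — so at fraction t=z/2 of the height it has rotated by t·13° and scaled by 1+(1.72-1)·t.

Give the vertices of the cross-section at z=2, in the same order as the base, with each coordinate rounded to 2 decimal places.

t = z/height = 2/2 = 1
s = 1 + (scale-1)·z/height = 1 + (1.72-1)·2/2 = 1.720000
θ = twist·z/height = 13°·2/2 = 13.0000° = 0.226893 rad
cos θ = 0.974370, sin θ = 0.224951 (intermediates below are computed at full precision and shown rounded to 5 d.p.)
v1: (-3.5,4.5) → rotate → (-4.42257,3.59734) → ×s → (-7.60683,6.18742) → (-7.61,6.19)
v2: (2.5,-2) → rotate → (2.88583,-1.38636) → ×s → (4.96362,-2.38454) → (4.96,-2.38)
v3: (4.5,-2) → rotate → (4.83457,-0.93646) → ×s → (8.31546,-1.61071) → (8.32,-1.61)
v4: (1.5,2.5) → rotate → (0.89918,2.77335) → ×s → (1.54659,4.77016) → (1.55,4.77)
v5: (-2,5) → rotate → (-3.07350,4.42195) → ×s → (-5.28641,7.60575) → (-5.29,7.61)

Cross-section at z=2: (-7.61,6.19) (4.96,-2.38) (8.32,-1.61) (1.55,4.77) (-5.29,7.61)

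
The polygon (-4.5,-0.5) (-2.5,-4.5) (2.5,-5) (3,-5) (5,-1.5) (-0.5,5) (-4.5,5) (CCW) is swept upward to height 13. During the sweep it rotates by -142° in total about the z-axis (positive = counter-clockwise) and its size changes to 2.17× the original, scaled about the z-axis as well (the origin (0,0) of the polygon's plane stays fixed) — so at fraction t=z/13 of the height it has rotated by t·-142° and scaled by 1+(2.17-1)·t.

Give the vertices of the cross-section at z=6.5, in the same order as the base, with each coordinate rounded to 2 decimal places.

t = z/height = 6.5/13 = 0.5
s = 1 + (scale-1)·z/height = 1 + (2.17-1)·6.5/13 = 1.585000
θ = twist·z/height = -142°·6.5/13 = -71.0000° = -1.239184 rad
cos θ = 0.325568, sin θ = -0.945519 (intermediates below are computed at full precision and shown rounded to 5 d.p.)
v1: (-4.5,-0.5) → rotate → (-1.93782,4.09205) → ×s → (-3.07144,6.48590) → (-3.07,6.49)
v2: (-2.5,-4.5) → rotate → (-5.06875,0.89874) → ×s → (-8.03398,1.42450) → (-8.03,1.42)
v3: (2.5,-5) → rotate → (-3.91367,-3.99164) → ×s → (-6.20317,-6.32674) → (-6.20,-6.33)
v4: (3,-5) → rotate → (-3.75089,-4.46440) → ×s → (-5.94516,-7.07607) → (-5.95,-7.08)
v5: (5,-1.5) → rotate → (0.20956,-5.21595) → ×s → (0.33216,-8.26727) → (0.33,-8.27)
v6: (-0.5,5) → rotate → (4.56481,2.10060) → ×s → (7.23522,3.32945) → (7.24,3.33)
v7: (-4.5,5) → rotate → (3.26254,5.88267) → ×s → (5.17112,9.32404) → (5.17,9.32)

Cross-section at z=6.5: (-3.07,6.49) (-8.03,1.42) (-6.20,-6.33) (-5.95,-7.08) (0.33,-8.27) (7.24,3.33) (5.17,9.32)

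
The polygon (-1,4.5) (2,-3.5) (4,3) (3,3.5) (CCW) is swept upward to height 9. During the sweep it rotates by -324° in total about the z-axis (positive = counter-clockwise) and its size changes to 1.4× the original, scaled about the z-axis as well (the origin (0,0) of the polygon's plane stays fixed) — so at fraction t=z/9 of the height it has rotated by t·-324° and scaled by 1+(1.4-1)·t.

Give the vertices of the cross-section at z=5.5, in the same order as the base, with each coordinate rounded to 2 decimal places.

Cross-section at z=5.5: (-0.55,-5.71) (-1.02,4.91) (-5.89,-2.01) (-4.90,-2.99)

t = z/height = 5.5/9 = 0.611111
s = 1 + (scale-1)·z/height = 1 + (1.4-1)·5.5/9 = 1.244444
θ = twist·z/height = -324°·5.5/9 = -198.0000° = -3.455752 rad
cos θ = -0.951057, sin θ = 0.309017 (intermediates below are computed at full precision and shown rounded to 5 d.p.)
v1: (-1,4.5) → rotate → (-0.43952,-4.58877) → ×s → (-0.54696,-5.71047) → (-0.55,-5.71)
v2: (2,-3.5) → rotate → (-0.82055,3.94673) → ×s → (-1.02113,4.91149) → (-1.02,4.91)
v3: (4,3) → rotate → (-4.73128,-1.61710) → ×s → (-5.88781,-2.01239) → (-5.89,-2.01)
v4: (3,3.5) → rotate → (-3.93473,-2.40165) → ×s → (-4.89655,-2.98872) → (-4.90,-2.99)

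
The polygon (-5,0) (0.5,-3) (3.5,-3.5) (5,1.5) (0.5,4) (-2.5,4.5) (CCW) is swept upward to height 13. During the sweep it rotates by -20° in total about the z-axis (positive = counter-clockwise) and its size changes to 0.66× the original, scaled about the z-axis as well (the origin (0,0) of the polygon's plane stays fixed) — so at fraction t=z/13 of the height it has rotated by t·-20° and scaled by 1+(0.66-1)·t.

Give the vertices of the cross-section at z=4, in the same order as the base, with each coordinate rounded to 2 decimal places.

t = z/height = 4/13 = 0.307692
s = 1 + (scale-1)·z/height = 1 + (0.66-1)·4/13 = 0.895385
θ = twist·z/height = -20°·4/13 = -6.1538° = -0.107405 rad
cos θ = 0.994238, sin θ = -0.107198 (intermediates below are computed at full precision and shown rounded to 5 d.p.)
v1: (-5,0) → rotate → (-4.97119,0.53599) → ×s → (-4.45113,0.47992) → (-4.45,0.48)
v2: (0.5,-3) → rotate → (0.17552,-3.03631) → ×s → (0.15716,-2.71867) → (0.16,-2.72)
v3: (3.5,-3.5) → rotate → (3.10464,-3.85503) → ×s → (2.77984,-3.45173) → (2.78,-3.45)
v4: (5,1.5) → rotate → (5.13199,0.95536) → ×s → (4.59510,0.85542) → (4.60,0.86)
v5: (0.5,4) → rotate → (0.92591,3.92335) → ×s → (0.82905,3.51291) → (0.83,3.51)
v6: (-2.5,4.5) → rotate → (-2.00320,4.74207) → ×s → (-1.79364,4.24597) → (-1.79,4.25)

Cross-section at z=4: (-4.45,0.48) (0.16,-2.72) (2.78,-3.45) (4.60,0.86) (0.83,3.51) (-1.79,4.25)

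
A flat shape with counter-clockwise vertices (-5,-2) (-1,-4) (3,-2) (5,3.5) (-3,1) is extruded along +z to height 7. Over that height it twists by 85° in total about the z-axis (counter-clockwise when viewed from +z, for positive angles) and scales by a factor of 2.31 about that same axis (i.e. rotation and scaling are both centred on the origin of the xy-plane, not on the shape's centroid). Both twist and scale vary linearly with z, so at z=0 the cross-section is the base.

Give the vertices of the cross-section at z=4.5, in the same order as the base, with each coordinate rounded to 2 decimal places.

Cross-section at z=4.5: (-2.33,-9.64) (4.94,-5.77) (6.20,2.38) (0.07,11.24) (-4.70,-3.44)

t = z/height = 4.5/7 = 0.642857
s = 1 + (scale-1)·z/height = 1 + (2.31-1)·4.5/7 = 1.842143
θ = twist·z/height = 85°·4.5/7 = 54.6429° = 0.953698 rad
cos θ = 0.578671, sin θ = 0.815561 (intermediates below are computed at full precision and shown rounded to 5 d.p.)
v1: (-5,-2) → rotate → (-1.26223,-5.23515) → ×s → (-2.32522,-9.64389) → (-2.33,-9.64)
v2: (-1,-4) → rotate → (2.68357,-3.13025) → ×s → (4.94352,-5.76636) → (4.94,-5.77)
v3: (3,-2) → rotate → (3.36714,1.28934) → ×s → (6.20274,2.37515) → (6.20,2.38)
v4: (5,3.5) → rotate → (0.03889,6.10315) → ×s → (0.07165,11.24288) → (0.07,11.24)
v5: (-3,1) → rotate → (-2.55157,-1.86801) → ×s → (-4.70037,-3.44114) → (-4.70,-3.44)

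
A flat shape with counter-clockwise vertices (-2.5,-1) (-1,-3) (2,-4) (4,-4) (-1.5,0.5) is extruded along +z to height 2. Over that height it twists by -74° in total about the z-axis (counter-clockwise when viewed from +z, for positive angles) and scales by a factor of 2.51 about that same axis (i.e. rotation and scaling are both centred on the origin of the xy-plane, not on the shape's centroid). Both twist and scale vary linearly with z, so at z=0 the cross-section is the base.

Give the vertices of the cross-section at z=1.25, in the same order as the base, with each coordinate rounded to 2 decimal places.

Cross-section at z=1.25: (-4.76,2.17) (-5.56,-2.63) (-2.93,-8.18) (-0.24,-10.99) (-1.31,2.78)

t = z/height = 1.25/2 = 0.625
s = 1 + (scale-1)·z/height = 1 + (2.51-1)·1.25/2 = 1.943750
θ = twist·z/height = -74°·1.25/2 = -46.2500° = -0.807215 rad
cos θ = 0.691513, sin θ = -0.722364 (intermediates below are computed at full precision and shown rounded to 5 d.p.)
v1: (-2.5,-1) → rotate → (-2.45115,1.11440) → ×s → (-4.76442,2.16611) → (-4.76,2.17)
v2: (-1,-3) → rotate → (-2.85860,-1.35218) → ×s → (-5.55641,-2.62829) → (-5.56,-2.63)
v3: (2,-4) → rotate → (-1.50643,-4.21078) → ×s → (-2.92812,-8.18470) → (-2.93,-8.18)
v4: (4,-4) → rotate → (-0.12340,-5.65551) → ×s → (-0.23987,-10.99289) → (-0.24,-10.99)
v5: (-1.5,0.5) → rotate → (-0.67609,1.42930) → ×s → (-1.31415,2.77821) → (-1.31,2.78)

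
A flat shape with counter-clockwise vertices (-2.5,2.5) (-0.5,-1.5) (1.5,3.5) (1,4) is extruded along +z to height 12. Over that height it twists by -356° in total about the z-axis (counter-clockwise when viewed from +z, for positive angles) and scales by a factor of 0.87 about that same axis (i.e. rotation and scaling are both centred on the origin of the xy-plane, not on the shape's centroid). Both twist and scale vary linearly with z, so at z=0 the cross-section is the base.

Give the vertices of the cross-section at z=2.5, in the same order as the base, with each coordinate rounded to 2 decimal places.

t = z/height = 2.5/12 = 0.208333
s = 1 + (scale-1)·z/height = 1 + (0.87-1)·2.5/12 = 0.972917
θ = twist·z/height = -356°·2.5/12 = -74.1667° = -1.294453 rad
cos θ = 0.272840, sin θ = -0.962059 (intermediates below are computed at full precision and shown rounded to 5 d.p.)
v1: (-2.5,2.5) → rotate → (1.72305,3.08725) → ×s → (1.67638,3.00364) → (1.68,3.00)
v2: (-0.5,-1.5) → rotate → (-1.57951,0.07177) → ×s → (-1.53673,0.06983) → (-1.54,0.07)
v3: (1.5,3.5) → rotate → (3.77647,-0.48815) → ×s → (3.67419,-0.47493) → (3.67,-0.47)
v4: (1,4) → rotate → (4.12108,0.12930) → ×s → (4.00947,0.12580) → (4.01,0.13)

Cross-section at z=2.5: (1.68,3.00) (-1.54,0.07) (3.67,-0.47) (4.01,0.13)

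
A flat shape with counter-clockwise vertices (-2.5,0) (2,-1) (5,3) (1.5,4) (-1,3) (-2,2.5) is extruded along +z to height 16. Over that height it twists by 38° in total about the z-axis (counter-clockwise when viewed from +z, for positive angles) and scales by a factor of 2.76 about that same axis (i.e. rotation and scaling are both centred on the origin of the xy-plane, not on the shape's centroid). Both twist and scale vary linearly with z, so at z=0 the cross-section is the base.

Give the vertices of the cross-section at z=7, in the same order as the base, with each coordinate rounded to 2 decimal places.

t = z/height = 7/16 = 0.4375
s = 1 + (scale-1)·z/height = 1 + (2.76-1)·7/16 = 1.770000
θ = twist·z/height = 38°·7/16 = 16.6250° = 0.290161 rad
cos θ = 0.958198, sin θ = 0.286106 (intermediates below are computed at full precision and shown rounded to 5 d.p.)
v1: (-2.5,0) → rotate → (-2.39549,-0.71527) → ×s → (-4.24003,-1.26602) → (-4.24,-1.27)
v2: (2,-1) → rotate → (2.20250,-0.38598) → ×s → (3.89843,-0.68319) → (3.90,-0.68)
v3: (5,3) → rotate → (3.93267,4.30513) → ×s → (6.96083,7.62007) → (6.96,7.62)
v4: (1.5,4) → rotate → (0.29287,4.26195) → ×s → (0.51838,7.54365) → (0.52,7.54)
v5: (-1,3) → rotate → (-1.81652,2.58849) → ×s → (-3.21524,4.58162) → (-3.22,4.58)
v6: (-2,2.5) → rotate → (-2.63166,1.82328) → ×s → (-4.65804,3.22721) → (-4.66,3.23)

Cross-section at z=7: (-4.24,-1.27) (3.90,-0.68) (6.96,7.62) (0.52,7.54) (-3.22,4.58) (-4.66,3.23)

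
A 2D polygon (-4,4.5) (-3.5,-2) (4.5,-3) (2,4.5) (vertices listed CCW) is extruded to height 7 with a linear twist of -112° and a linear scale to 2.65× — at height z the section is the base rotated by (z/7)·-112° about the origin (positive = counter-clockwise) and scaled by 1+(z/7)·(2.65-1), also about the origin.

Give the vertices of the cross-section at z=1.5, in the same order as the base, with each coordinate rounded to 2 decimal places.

Cross-section at z=1.5: (-2.47,7.77) (-5.43,-0.55) (3.91,-6.19) (4.95,4.46)

t = z/height = 1.5/7 = 0.214286
s = 1 + (scale-1)·z/height = 1 + (2.65-1)·1.5/7 = 1.353571
θ = twist·z/height = -112°·1.5/7 = -24.0000° = -0.418879 rad
cos θ = 0.913545, sin θ = -0.406737 (intermediates below are computed at full precision and shown rounded to 5 d.p.)
v1: (-4,4.5) → rotate → (-1.82387,5.73790) → ×s → (-2.46873,7.76666) → (-2.47,7.77)
v2: (-3.5,-2) → rotate → (-4.01088,-0.40351) → ×s → (-5.42902,-0.54618) → (-5.43,-0.55)
v3: (4.5,-3) → rotate → (2.89074,-4.57095) → ×s → (3.91283,-6.18711) → (3.91,-6.19)
v4: (2,4.5) → rotate → (3.65741,3.29748) → ×s → (4.95056,4.46338) → (4.95,4.46)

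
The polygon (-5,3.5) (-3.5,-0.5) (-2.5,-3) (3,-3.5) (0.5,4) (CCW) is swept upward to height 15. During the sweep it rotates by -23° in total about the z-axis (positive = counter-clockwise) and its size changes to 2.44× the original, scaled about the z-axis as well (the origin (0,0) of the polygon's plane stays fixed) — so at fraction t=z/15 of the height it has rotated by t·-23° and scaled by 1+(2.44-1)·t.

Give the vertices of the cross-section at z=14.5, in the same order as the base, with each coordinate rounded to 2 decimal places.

Cross-section at z=14.5: (-7.90,12.27) (-8.20,2.06) (-8.25,-4.38) (3.47,-10.46) (4.73,8.40)

t = z/height = 14.5/15 = 0.966667
s = 1 + (scale-1)·z/height = 1 + (2.44-1)·14.5/15 = 2.392000
θ = twist·z/height = -23°·14.5/15 = -22.2333° = -0.388045 rad
cos θ = 0.925651, sin θ = -0.378379 (intermediates below are computed at full precision and shown rounded to 5 d.p.)
v1: (-5,3.5) → rotate → (-3.30393,5.13167) → ×s → (-7.90299,12.27496) → (-7.90,12.27)
v2: (-3.5,-0.5) → rotate → (-3.42897,0.86150) → ×s → (-8.20209,2.06071) → (-8.20,2.06)
v3: (-2.5,-3) → rotate → (-3.44926,-1.83100) → ×s → (-8.25064,-4.37976) → (-8.25,-4.38)
v4: (3,-3.5) → rotate → (1.45262,-4.37492) → ×s → (3.47468,-10.46480) → (3.47,-10.46)
v5: (0.5,4) → rotate → (1.97634,3.51341) → ×s → (4.72741,8.40408) → (4.73,8.40)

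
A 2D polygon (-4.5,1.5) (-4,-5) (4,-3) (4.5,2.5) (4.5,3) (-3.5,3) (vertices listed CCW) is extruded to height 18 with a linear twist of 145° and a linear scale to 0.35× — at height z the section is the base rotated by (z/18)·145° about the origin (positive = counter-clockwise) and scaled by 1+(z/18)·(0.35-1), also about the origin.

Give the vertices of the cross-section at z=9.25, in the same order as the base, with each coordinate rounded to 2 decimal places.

t = z/height = 9.25/18 = 0.513889
s = 1 + (scale-1)·z/height = 1 + (0.35-1)·9.25/18 = 0.665972
θ = twist·z/height = 145°·9.25/18 = 74.5139° = 1.300513 rad
cos θ = 0.267005, sin θ = 0.963695 (intermediates below are computed at full precision and shown rounded to 5 d.p.)
v1: (-4.5,1.5) → rotate → (-2.64706,-3.93612) → ×s → (-1.76287,-2.62135) → (-1.76,-2.62)
v2: (-4,-5) → rotate → (3.75046,-5.18980) → ×s → (2.49770,-3.45627) → (2.50,-3.46)
v3: (4,-3) → rotate → (3.95910,3.05377) → ×s → (2.63665,2.03372) → (2.64,2.03)
v4: (4.5,2.5) → rotate → (-1.20772,5.00414) → ×s → (-0.80431,3.33262) → (-0.80,3.33)
v5: (4.5,3) → rotate → (-1.68956,5.13764) → ×s → (-1.12520,3.42153) → (-1.13,3.42)
v6: (-3.5,3) → rotate → (-3.82560,-2.57192) → ×s → (-2.54774,-1.71283) → (-2.55,-1.71)

Cross-section at z=9.25: (-1.76,-2.62) (2.50,-3.46) (2.64,2.03) (-0.80,3.33) (-1.13,3.42) (-2.55,-1.71)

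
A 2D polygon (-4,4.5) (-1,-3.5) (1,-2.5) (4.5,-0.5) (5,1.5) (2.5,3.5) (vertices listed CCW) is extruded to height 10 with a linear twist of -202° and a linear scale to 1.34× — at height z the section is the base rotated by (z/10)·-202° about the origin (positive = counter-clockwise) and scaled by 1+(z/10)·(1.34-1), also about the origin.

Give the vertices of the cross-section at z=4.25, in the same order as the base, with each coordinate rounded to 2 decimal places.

t = z/height = 4.25/10 = 0.425
s = 1 + (scale-1)·z/height = 1 + (1.34-1)·4.25/10 = 1.144500
θ = twist·z/height = -202°·4.25/10 = -85.8500° = -1.498365 rad
cos θ = 0.072368, sin θ = -0.997378 (intermediates below are computed at full precision and shown rounded to 5 d.p.)
v1: (-4,4.5) → rotate → (4.19873,4.31517) → ×s → (4.80545,4.93871) → (4.81,4.94)
v2: (-1,-3.5) → rotate → (-3.56319,0.74409) → ×s → (-4.07807,0.85161) → (-4.08,0.85)
v3: (1,-2.5) → rotate → (-2.42108,-1.17830) → ×s → (-2.77092,-1.34856) → (-2.77,-1.35)
v4: (4.5,-0.5) → rotate → (-0.17303,-4.52438) → ×s → (-0.19804,-5.17816) → (-0.20,-5.18)
v5: (5,1.5) → rotate → (1.85791,-4.87834) → ×s → (2.12637,-5.58326) → (2.13,-5.58)
v6: (2.5,3.5) → rotate → (3.67174,-2.24016) → ×s → (4.20231,-2.56386) → (4.20,-2.56)

Cross-section at z=4.25: (4.81,4.94) (-4.08,0.85) (-2.77,-1.35) (-0.20,-5.18) (2.13,-5.58) (4.20,-2.56)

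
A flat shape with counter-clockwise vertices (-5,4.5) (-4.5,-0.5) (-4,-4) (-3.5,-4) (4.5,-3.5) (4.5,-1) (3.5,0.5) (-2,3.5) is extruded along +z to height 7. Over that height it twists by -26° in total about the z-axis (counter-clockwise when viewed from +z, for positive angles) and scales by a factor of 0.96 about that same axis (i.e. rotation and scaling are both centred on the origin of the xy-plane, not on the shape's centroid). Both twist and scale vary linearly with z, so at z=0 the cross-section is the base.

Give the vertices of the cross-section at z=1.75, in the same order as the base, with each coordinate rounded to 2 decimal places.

Cross-section at z=1.75: (-4.41,4.99) (-4.48,0.01) (-4.38,-3.49) (-3.89,-3.54) (4.03,-3.95) (4.31,-1.49) (3.50,0.10) (-1.58,3.67)

t = z/height = 1.75/7 = 0.25
s = 1 + (scale-1)·z/height = 1 + (0.96-1)·1.75/7 = 0.990000
θ = twist·z/height = -26°·1.75/7 = -6.5000° = -0.113446 rad
cos θ = 0.993572, sin θ = -0.113203 (intermediates below are computed at full precision and shown rounded to 5 d.p.)
v1: (-5,4.5) → rotate → (-4.45844,5.03709) → ×s → (-4.41386,4.98672) → (-4.41,4.99)
v2: (-4.5,-0.5) → rotate → (-4.52767,0.01263) → ×s → (-4.48240,0.01250) → (-4.48,0.01)
v3: (-4,-4) → rotate → (-4.42710,-3.52147) → ×s → (-4.38283,-3.48626) → (-4.38,-3.49)
v4: (-3.5,-4) → rotate → (-3.93031,-3.57808) → ×s → (-3.89101,-3.54230) → (-3.89,-3.54)
v5: (4.5,-3.5) → rotate → (4.07486,-3.98692) → ×s → (4.03411,-3.94705) → (4.03,-3.95)
v6: (4.5,-1) → rotate → (4.35787,-1.50299) → ×s → (4.31429,-1.48796) → (4.31,-1.49)
v7: (3.5,0.5) → rotate → (3.53410,0.10057) → ×s → (3.49876,0.09957) → (3.50,0.10)
v8: (-2,3.5) → rotate → (-1.59093,3.70391) → ×s → (-1.57502,3.66687) → (-1.58,3.67)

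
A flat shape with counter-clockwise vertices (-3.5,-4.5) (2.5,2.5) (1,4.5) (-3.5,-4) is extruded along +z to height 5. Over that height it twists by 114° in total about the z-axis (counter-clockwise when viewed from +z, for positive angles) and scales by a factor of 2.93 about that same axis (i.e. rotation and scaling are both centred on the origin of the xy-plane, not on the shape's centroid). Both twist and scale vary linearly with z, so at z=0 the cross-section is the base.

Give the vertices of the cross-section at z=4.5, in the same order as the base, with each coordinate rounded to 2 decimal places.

t = z/height = 4.5/5 = 0.9
s = 1 + (scale-1)·z/height = 1 + (2.93-1)·4.5/5 = 2.737000
θ = twist·z/height = 114°·4.5/5 = 102.6000° = 1.790708 rad
cos θ = -0.218143, sin θ = 0.975917 (intermediates below are computed at full precision and shown rounded to 5 d.p.)
v1: (-3.5,-4.5) → rotate → (5.15513,-2.43406) → ×s → (14.10958,-6.66203) → (14.11,-6.66)
v2: (2.5,2.5) → rotate → (-2.98515,1.89443) → ×s → (-8.17036,5.18507) → (-8.17,5.19)
v3: (1,4.5) → rotate → (-4.60977,-0.00573) → ×s → (-12.61694,-0.01568) → (-12.62,-0.02)
v4: (-3.5,-4) → rotate → (4.66717,-2.54314) → ×s → (12.77404,-6.96056) → (12.77,-6.96)

Cross-section at z=4.5: (14.11,-6.66) (-8.17,5.19) (-12.62,-0.02) (12.77,-6.96)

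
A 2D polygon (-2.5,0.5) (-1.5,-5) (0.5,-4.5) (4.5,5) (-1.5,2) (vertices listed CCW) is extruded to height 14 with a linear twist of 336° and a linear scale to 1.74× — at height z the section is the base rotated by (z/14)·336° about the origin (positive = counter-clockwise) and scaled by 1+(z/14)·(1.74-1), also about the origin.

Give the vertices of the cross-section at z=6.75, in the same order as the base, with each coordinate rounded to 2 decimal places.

t = z/height = 6.75/14 = 0.482143
s = 1 + (scale-1)·z/height = 1 + (1.74-1)·6.75/14 = 1.356786
θ = twist·z/height = 336°·6.75/14 = 162.0000° = 2.827433 rad
cos θ = -0.951057, sin θ = 0.309017 (intermediates below are computed at full precision and shown rounded to 5 d.p.)
v1: (-2.5,0.5) → rotate → (2.22313,-1.24807) → ×s → (3.01631,-1.69336) → (3.02,-1.69)
v2: (-1.5,-5) → rotate → (2.97167,4.29176) → ×s → (4.03192,5.82299) → (4.03,5.82)
v3: (0.5,-4.5) → rotate → (0.91505,4.43426) → ×s → (1.24152,6.01634) → (1.24,6.02)
v4: (4.5,5) → rotate → (-5.82484,-3.36471) → ×s → (-7.90306,-4.56519) → (-7.90,-4.57)
v5: (-1.5,2) → rotate → (0.80855,-2.36564) → ×s → (1.09703,-3.20966) → (1.10,-3.21)

Cross-section at z=6.75: (3.02,-1.69) (4.03,5.82) (1.24,6.02) (-7.90,-4.57) (1.10,-3.21)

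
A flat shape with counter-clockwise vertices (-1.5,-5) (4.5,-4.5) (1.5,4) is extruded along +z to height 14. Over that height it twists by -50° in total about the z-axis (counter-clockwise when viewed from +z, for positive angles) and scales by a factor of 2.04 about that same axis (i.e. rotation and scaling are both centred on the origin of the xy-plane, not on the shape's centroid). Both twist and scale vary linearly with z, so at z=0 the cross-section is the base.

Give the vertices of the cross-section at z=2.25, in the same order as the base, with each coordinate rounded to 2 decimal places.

Cross-section at z=2.25: (-2.55,-5.53) (4.47,-5.93) (2.39,4.38)

t = z/height = 2.25/14 = 0.160714
s = 1 + (scale-1)·z/height = 1 + (2.04-1)·2.25/14 = 1.167143
θ = twist·z/height = -50°·2.25/14 = -8.0357° = -0.140250 rad
cos θ = 0.990181, sin θ = -0.139790 (intermediates below are computed at full precision and shown rounded to 5 d.p.)
v1: (-1.5,-5) → rotate → (-2.18422,-4.74122) → ×s → (-2.54930,-5.53368) → (-2.55,-5.53)
v2: (4.5,-4.5) → rotate → (3.82676,-5.08487) → ×s → (4.46637,-5.93477) → (4.47,-5.93)
v3: (1.5,4) → rotate → (2.04443,3.75104) → ×s → (2.38615,4.37800) → (2.39,4.38)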